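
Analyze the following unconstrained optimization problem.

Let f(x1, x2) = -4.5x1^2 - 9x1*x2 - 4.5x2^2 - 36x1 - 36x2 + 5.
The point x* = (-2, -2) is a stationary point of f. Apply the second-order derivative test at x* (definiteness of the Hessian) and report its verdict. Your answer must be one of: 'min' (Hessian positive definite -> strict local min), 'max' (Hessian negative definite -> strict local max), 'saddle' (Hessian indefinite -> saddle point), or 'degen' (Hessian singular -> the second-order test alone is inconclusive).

Compute the Hessian H = grad^2 f:
  H = [[-9, -9], [-9, -9]]
Verify stationarity: grad f(x*) = H x* + g = (0, 0).
Eigenvalues of H: -18, 0.
H has a zero eigenvalue (singular; negative semidefinite but not definite), so H is neither positive definite, negative definite, nor indefinite. The second-order test alone is inconclusive -> degen.
(Indeed, f is constant along the null direction of H through x*, so x* is not a strict local extremum.)

degen


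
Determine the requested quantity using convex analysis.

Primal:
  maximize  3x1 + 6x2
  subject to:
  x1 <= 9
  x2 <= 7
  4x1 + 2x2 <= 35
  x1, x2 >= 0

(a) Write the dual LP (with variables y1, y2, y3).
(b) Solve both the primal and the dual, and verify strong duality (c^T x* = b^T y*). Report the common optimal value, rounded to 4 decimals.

The standard primal-dual pair for 'max c^T x s.t. A x <= b, x >= 0' is:
  Dual:  min b^T y  s.t.  A^T y >= c,  y >= 0.

So the dual LP is:
  minimize  9y1 + 7y2 + 35y3
  subject to:
    y1 + 4y3 >= 3
    y2 + 2y3 >= 6
    y1, y2, y3 >= 0

Solving the primal: x* = (5.25, 7).
  primal value c^T x* = 57.75.
Solving the dual: y* = (0, 4.5, 0.75).
  dual value b^T y* = 57.75.
Strong duality: c^T x* = b^T y*. Confirmed.

57.75


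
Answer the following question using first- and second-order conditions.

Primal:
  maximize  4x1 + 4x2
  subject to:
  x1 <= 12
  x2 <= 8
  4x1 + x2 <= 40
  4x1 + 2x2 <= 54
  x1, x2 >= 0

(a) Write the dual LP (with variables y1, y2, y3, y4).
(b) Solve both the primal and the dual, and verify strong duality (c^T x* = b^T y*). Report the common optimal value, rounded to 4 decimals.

The standard primal-dual pair for 'max c^T x s.t. A x <= b, x >= 0' is:
  Dual:  min b^T y  s.t.  A^T y >= c,  y >= 0.

So the dual LP is:
  minimize  12y1 + 8y2 + 40y3 + 54y4
  subject to:
    y1 + 4y3 + 4y4 >= 4
    y2 + y3 + 2y4 >= 4
    y1, y2, y3, y4 >= 0

Solving the primal: x* = (8, 8).
  primal value c^T x* = 64.
Solving the dual: y* = (0, 3, 1, 0).
  dual value b^T y* = 64.
Strong duality: c^T x* = b^T y*. Confirmed.

64


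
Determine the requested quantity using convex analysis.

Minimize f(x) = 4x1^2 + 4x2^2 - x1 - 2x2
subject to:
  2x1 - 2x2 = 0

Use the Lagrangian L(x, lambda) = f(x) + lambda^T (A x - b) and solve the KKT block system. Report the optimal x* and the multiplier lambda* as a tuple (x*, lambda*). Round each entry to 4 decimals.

Form the Lagrangian:
  L(x, lambda) = (1/2) x^T Q x + c^T x + lambda^T (A x - b)
Stationarity (grad_x L = 0): Q x + c + A^T lambda = 0.
Primal feasibility: A x = b.

This gives the KKT block system:
  [ Q   A^T ] [ x     ]   [-c ]
  [ A    0  ] [ lambda ] = [ b ]

Solving the linear system:
  x*      = (0.1875, 0.1875)
  lambda* = (-0.25)
  f(x*)   = -0.2812

x* = (0.1875, 0.1875), lambda* = (-0.25)


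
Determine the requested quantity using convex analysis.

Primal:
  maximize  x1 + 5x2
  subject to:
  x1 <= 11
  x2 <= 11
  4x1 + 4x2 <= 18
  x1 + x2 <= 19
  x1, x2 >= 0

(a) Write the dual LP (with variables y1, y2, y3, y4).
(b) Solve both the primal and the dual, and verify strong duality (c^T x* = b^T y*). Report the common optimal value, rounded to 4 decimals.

The standard primal-dual pair for 'max c^T x s.t. A x <= b, x >= 0' is:
  Dual:  min b^T y  s.t.  A^T y >= c,  y >= 0.

So the dual LP is:
  minimize  11y1 + 11y2 + 18y3 + 19y4
  subject to:
    y1 + 4y3 + y4 >= 1
    y2 + 4y3 + y4 >= 5
    y1, y2, y3, y4 >= 0

Solving the primal: x* = (0, 4.5).
  primal value c^T x* = 22.5.
Solving the dual: y* = (0, 0, 1.25, 0).
  dual value b^T y* = 22.5.
Strong duality: c^T x* = b^T y*. Confirmed.

22.5


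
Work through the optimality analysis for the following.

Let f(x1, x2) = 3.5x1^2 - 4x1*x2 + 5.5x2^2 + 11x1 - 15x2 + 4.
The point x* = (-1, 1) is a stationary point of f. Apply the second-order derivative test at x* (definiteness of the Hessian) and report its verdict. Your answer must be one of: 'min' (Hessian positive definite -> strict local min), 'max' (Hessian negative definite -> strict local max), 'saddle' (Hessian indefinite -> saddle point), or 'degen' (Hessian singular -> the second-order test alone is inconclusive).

Compute the Hessian H = grad^2 f:
  H = [[7, -4], [-4, 11]]
Verify stationarity: grad f(x*) = H x* + g = (0, 0).
Eigenvalues of H: 4.5279, 13.4721.
Both eigenvalues > 0, so H is positive definite -> x* is a strict local min.

min


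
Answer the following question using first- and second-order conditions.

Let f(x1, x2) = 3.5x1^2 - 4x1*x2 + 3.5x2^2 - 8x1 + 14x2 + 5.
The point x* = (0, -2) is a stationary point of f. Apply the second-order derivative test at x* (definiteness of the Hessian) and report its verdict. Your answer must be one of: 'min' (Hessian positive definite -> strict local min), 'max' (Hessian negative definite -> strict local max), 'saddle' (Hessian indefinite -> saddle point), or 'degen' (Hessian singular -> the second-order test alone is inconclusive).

Compute the Hessian H = grad^2 f:
  H = [[7, -4], [-4, 7]]
Verify stationarity: grad f(x*) = H x* + g = (0, 0).
Eigenvalues of H: 3, 11.
Both eigenvalues > 0, so H is positive definite -> x* is a strict local min.

min


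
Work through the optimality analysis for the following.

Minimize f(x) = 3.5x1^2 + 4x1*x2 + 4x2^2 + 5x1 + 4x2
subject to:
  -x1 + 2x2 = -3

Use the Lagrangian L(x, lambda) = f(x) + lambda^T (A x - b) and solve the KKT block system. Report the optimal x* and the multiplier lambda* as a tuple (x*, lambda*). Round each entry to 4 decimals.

Form the Lagrangian:
  L(x, lambda) = (1/2) x^T Q x + c^T x + lambda^T (A x - b)
Stationarity (grad_x L = 0): Q x + c + A^T lambda = 0.
Primal feasibility: A x = b.

This gives the KKT block system:
  [ Q   A^T ] [ x     ]   [-c ]
  [ A    0  ] [ lambda ] = [ b ]

Solving the linear system:
  x*      = (0.3846, -1.3077)
  lambda* = (2.4615)
  f(x*)   = 2.0385

x* = (0.3846, -1.3077), lambda* = (2.4615)


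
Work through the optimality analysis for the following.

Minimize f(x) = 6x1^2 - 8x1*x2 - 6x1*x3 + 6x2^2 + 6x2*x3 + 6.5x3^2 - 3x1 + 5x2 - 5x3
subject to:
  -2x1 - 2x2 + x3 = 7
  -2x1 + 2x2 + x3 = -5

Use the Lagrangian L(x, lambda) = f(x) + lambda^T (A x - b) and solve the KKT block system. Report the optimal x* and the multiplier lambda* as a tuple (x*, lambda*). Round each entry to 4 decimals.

Form the Lagrangian:
  L(x, lambda) = (1/2) x^T Q x + c^T x + lambda^T (A x - b)
Stationarity (grad_x L = 0): Q x + c + A^T lambda = 0.
Primal feasibility: A x = b.

This gives the KKT block system:
  [ Q   A^T ] [ x     ]   [-c ]
  [ A    0  ] [ lambda ] = [ b ]

Solving the linear system:
  x*      = (0.125, -3, 1.25)
  lambda* = (-2.375, 9.875)
  f(x*)   = 22.1875

x* = (0.125, -3, 1.25), lambda* = (-2.375, 9.875)


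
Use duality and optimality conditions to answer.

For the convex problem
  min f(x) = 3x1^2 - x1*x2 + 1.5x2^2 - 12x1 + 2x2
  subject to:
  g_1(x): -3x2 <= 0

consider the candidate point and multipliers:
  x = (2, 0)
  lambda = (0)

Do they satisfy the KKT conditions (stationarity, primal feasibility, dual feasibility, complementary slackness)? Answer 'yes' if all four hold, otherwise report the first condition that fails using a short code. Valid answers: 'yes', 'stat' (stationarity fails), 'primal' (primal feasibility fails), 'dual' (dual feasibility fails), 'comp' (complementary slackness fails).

Gradient of f: grad f(x) = Q x + c = (0, 0)
Constraint values g_i(x) = a_i^T x - b_i:
  g_1((2, 0)) = 0
Stationarity residual: grad f(x) + sum_i lambda_i a_i = (0, 0)
  -> stationarity OK
Primal feasibility (all g_i <= 0): OK
Dual feasibility (all lambda_i >= 0): OK
Complementary slackness (lambda_i * g_i(x) = 0 for all i): OK

Verdict: yes, KKT holds.

yes


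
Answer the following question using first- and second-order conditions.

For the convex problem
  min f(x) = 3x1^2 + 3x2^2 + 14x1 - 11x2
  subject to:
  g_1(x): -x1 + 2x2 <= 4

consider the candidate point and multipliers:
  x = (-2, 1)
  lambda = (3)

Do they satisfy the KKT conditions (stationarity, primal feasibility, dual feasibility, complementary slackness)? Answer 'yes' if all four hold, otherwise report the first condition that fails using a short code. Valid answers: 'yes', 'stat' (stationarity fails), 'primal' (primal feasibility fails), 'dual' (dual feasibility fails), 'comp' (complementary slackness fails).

Gradient of f: grad f(x) = Q x + c = (2, -5)
Constraint values g_i(x) = a_i^T x - b_i:
  g_1((-2, 1)) = 0
Stationarity residual: grad f(x) + sum_i lambda_i a_i = (-1, 1)
  -> stationarity FAILS
Primal feasibility (all g_i <= 0): OK
Dual feasibility (all lambda_i >= 0): OK
Complementary slackness (lambda_i * g_i(x) = 0 for all i): OK

Verdict: the first failing condition is stationarity -> stat.

stat


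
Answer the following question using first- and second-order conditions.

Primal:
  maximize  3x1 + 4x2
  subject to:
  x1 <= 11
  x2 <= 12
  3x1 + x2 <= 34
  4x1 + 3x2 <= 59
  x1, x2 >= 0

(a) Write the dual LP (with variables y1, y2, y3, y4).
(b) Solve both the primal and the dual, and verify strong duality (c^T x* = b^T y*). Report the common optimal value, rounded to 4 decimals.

The standard primal-dual pair for 'max c^T x s.t. A x <= b, x >= 0' is:
  Dual:  min b^T y  s.t.  A^T y >= c,  y >= 0.

So the dual LP is:
  minimize  11y1 + 12y2 + 34y3 + 59y4
  subject to:
    y1 + 3y3 + 4y4 >= 3
    y2 + y3 + 3y4 >= 4
    y1, y2, y3, y4 >= 0

Solving the primal: x* = (5.75, 12).
  primal value c^T x* = 65.25.
Solving the dual: y* = (0, 1.75, 0, 0.75).
  dual value b^T y* = 65.25.
Strong duality: c^T x* = b^T y*. Confirmed.

65.25


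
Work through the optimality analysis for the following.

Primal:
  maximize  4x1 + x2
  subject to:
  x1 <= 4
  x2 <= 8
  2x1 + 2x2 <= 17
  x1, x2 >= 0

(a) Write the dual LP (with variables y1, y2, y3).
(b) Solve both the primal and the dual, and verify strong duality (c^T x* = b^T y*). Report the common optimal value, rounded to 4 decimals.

The standard primal-dual pair for 'max c^T x s.t. A x <= b, x >= 0' is:
  Dual:  min b^T y  s.t.  A^T y >= c,  y >= 0.

So the dual LP is:
  minimize  4y1 + 8y2 + 17y3
  subject to:
    y1 + 2y3 >= 4
    y2 + 2y3 >= 1
    y1, y2, y3 >= 0

Solving the primal: x* = (4, 4.5).
  primal value c^T x* = 20.5.
Solving the dual: y* = (3, 0, 0.5).
  dual value b^T y* = 20.5.
Strong duality: c^T x* = b^T y*. Confirmed.

20.5


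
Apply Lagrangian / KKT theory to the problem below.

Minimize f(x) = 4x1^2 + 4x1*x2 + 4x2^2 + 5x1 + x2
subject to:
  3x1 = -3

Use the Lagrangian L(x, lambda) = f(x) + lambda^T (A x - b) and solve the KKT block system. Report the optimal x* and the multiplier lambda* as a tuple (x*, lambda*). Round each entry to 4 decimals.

Form the Lagrangian:
  L(x, lambda) = (1/2) x^T Q x + c^T x + lambda^T (A x - b)
Stationarity (grad_x L = 0): Q x + c + A^T lambda = 0.
Primal feasibility: A x = b.

This gives the KKT block system:
  [ Q   A^T ] [ x     ]   [-c ]
  [ A    0  ] [ lambda ] = [ b ]

Solving the linear system:
  x*      = (-1, 0.375)
  lambda* = (0.5)
  f(x*)   = -1.5625

x* = (-1, 0.375), lambda* = (0.5)


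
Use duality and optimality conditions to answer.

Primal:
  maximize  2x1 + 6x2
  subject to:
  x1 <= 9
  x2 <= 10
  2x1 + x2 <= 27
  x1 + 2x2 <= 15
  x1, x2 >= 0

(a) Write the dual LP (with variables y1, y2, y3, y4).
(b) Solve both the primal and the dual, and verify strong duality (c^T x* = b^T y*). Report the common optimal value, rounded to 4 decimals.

The standard primal-dual pair for 'max c^T x s.t. A x <= b, x >= 0' is:
  Dual:  min b^T y  s.t.  A^T y >= c,  y >= 0.

So the dual LP is:
  minimize  9y1 + 10y2 + 27y3 + 15y4
  subject to:
    y1 + 2y3 + y4 >= 2
    y2 + y3 + 2y4 >= 6
    y1, y2, y3, y4 >= 0

Solving the primal: x* = (0, 7.5).
  primal value c^T x* = 45.
Solving the dual: y* = (0, 0, 0, 3).
  dual value b^T y* = 45.
Strong duality: c^T x* = b^T y*. Confirmed.

45


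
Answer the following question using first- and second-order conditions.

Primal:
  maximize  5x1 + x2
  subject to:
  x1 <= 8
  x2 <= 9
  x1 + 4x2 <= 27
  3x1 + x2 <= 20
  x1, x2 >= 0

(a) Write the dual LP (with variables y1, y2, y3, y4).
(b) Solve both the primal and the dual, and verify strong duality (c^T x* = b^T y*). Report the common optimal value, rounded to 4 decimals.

The standard primal-dual pair for 'max c^T x s.t. A x <= b, x >= 0' is:
  Dual:  min b^T y  s.t.  A^T y >= c,  y >= 0.

So the dual LP is:
  minimize  8y1 + 9y2 + 27y3 + 20y4
  subject to:
    y1 + y3 + 3y4 >= 5
    y2 + 4y3 + y4 >= 1
    y1, y2, y3, y4 >= 0

Solving the primal: x* = (6.6667, 0).
  primal value c^T x* = 33.3333.
Solving the dual: y* = (0, 0, 0, 1.6667).
  dual value b^T y* = 33.3333.
Strong duality: c^T x* = b^T y*. Confirmed.

33.3333


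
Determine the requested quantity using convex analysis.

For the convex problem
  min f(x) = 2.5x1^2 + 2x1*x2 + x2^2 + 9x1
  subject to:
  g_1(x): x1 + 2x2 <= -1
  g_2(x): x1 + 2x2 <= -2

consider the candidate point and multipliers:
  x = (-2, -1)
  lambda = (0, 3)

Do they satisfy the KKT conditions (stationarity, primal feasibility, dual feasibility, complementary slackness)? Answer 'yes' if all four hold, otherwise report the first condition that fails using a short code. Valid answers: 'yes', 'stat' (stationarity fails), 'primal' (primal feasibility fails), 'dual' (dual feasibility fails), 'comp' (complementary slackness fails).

Gradient of f: grad f(x) = Q x + c = (-3, -6)
Constraint values g_i(x) = a_i^T x - b_i:
  g_1((-2, -1)) = -3
  g_2((-2, -1)) = -2
Stationarity residual: grad f(x) + sum_i lambda_i a_i = (0, 0)
  -> stationarity OK
Primal feasibility (all g_i <= 0): OK
Dual feasibility (all lambda_i >= 0): OK
Complementary slackness (lambda_i * g_i(x) = 0 for all i): FAILS

Verdict: the first failing condition is complementary_slackness -> comp.

comp


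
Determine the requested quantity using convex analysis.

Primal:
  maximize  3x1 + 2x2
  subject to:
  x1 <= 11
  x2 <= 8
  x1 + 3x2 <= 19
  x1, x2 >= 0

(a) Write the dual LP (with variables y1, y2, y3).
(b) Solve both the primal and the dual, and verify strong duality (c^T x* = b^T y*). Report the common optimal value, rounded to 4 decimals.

The standard primal-dual pair for 'max c^T x s.t. A x <= b, x >= 0' is:
  Dual:  min b^T y  s.t.  A^T y >= c,  y >= 0.

So the dual LP is:
  minimize  11y1 + 8y2 + 19y3
  subject to:
    y1 + y3 >= 3
    y2 + 3y3 >= 2
    y1, y2, y3 >= 0

Solving the primal: x* = (11, 2.6667).
  primal value c^T x* = 38.3333.
Solving the dual: y* = (2.3333, 0, 0.6667).
  dual value b^T y* = 38.3333.
Strong duality: c^T x* = b^T y*. Confirmed.

38.3333


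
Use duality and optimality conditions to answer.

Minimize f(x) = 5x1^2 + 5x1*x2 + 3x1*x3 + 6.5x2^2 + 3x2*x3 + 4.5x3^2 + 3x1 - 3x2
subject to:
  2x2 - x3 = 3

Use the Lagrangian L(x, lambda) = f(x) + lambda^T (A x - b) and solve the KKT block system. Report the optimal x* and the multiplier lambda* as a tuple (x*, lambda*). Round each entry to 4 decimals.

Form the Lagrangian:
  L(x, lambda) = (1/2) x^T Q x + c^T x + lambda^T (A x - b)
Stationarity (grad_x L = 0): Q x + c + A^T lambda = 0.
Primal feasibility: A x = b.

This gives the KKT block system:
  [ Q   A^T ] [ x     ]   [-c ]
  [ A    0  ] [ lambda ] = [ b ]

Solving the linear system:
  x*      = (-0.7362, 1.2147, -0.5706)
  lambda* = (-3.6994)
  f(x*)   = 2.6227

x* = (-0.7362, 1.2147, -0.5706), lambda* = (-3.6994)


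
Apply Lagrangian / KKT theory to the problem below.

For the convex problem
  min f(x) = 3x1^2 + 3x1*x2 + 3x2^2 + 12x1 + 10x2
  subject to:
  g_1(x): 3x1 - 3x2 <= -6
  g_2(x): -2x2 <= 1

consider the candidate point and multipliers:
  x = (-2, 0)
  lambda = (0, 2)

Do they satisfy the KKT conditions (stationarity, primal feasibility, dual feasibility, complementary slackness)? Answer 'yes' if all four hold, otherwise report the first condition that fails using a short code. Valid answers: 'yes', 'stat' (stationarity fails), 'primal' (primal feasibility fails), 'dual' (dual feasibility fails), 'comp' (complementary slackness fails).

Gradient of f: grad f(x) = Q x + c = (0, 4)
Constraint values g_i(x) = a_i^T x - b_i:
  g_1((-2, 0)) = 0
  g_2((-2, 0)) = -1
Stationarity residual: grad f(x) + sum_i lambda_i a_i = (0, 0)
  -> stationarity OK
Primal feasibility (all g_i <= 0): OK
Dual feasibility (all lambda_i >= 0): OK
Complementary slackness (lambda_i * g_i(x) = 0 for all i): FAILS

Verdict: the first failing condition is complementary_slackness -> comp.

comp


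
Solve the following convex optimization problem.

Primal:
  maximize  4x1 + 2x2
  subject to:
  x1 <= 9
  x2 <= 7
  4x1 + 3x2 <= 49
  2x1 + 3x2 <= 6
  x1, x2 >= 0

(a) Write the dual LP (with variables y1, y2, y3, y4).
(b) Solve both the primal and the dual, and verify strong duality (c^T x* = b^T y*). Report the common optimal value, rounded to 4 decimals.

The standard primal-dual pair for 'max c^T x s.t. A x <= b, x >= 0' is:
  Dual:  min b^T y  s.t.  A^T y >= c,  y >= 0.

So the dual LP is:
  minimize  9y1 + 7y2 + 49y3 + 6y4
  subject to:
    y1 + 4y3 + 2y4 >= 4
    y2 + 3y3 + 3y4 >= 2
    y1, y2, y3, y4 >= 0

Solving the primal: x* = (3, 0).
  primal value c^T x* = 12.
Solving the dual: y* = (0, 0, 0, 2).
  dual value b^T y* = 12.
Strong duality: c^T x* = b^T y*. Confirmed.

12


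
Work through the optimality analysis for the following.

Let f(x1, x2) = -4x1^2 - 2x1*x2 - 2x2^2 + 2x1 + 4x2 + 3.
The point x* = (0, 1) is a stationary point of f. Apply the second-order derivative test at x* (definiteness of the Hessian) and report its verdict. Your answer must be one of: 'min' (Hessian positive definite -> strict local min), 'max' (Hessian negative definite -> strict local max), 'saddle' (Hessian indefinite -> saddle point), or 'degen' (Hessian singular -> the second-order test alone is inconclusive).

Compute the Hessian H = grad^2 f:
  H = [[-8, -2], [-2, -4]]
Verify stationarity: grad f(x*) = H x* + g = (0, 0).
Eigenvalues of H: -8.8284, -3.1716.
Both eigenvalues < 0, so H is negative definite -> x* is a strict local max.

max


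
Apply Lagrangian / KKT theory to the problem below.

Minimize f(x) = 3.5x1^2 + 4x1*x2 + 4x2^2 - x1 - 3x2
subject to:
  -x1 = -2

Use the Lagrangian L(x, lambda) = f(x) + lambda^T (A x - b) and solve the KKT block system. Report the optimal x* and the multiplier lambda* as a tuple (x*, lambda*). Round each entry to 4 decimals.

Form the Lagrangian:
  L(x, lambda) = (1/2) x^T Q x + c^T x + lambda^T (A x - b)
Stationarity (grad_x L = 0): Q x + c + A^T lambda = 0.
Primal feasibility: A x = b.

This gives the KKT block system:
  [ Q   A^T ] [ x     ]   [-c ]
  [ A    0  ] [ lambda ] = [ b ]

Solving the linear system:
  x*      = (2, -0.625)
  lambda* = (10.5)
  f(x*)   = 10.4375

x* = (2, -0.625), lambda* = (10.5)


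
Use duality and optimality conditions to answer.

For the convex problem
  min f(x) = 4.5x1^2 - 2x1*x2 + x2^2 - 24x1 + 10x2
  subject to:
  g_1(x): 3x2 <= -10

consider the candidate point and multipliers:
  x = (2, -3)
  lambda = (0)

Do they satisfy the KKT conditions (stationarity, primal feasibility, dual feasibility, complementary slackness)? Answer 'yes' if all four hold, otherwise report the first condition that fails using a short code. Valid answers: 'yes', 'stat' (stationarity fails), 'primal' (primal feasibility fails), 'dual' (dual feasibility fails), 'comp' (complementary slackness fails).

Gradient of f: grad f(x) = Q x + c = (0, 0)
Constraint values g_i(x) = a_i^T x - b_i:
  g_1((2, -3)) = 1
Stationarity residual: grad f(x) + sum_i lambda_i a_i = (0, 0)
  -> stationarity OK
Primal feasibility (all g_i <= 0): FAILS
Dual feasibility (all lambda_i >= 0): OK
Complementary slackness (lambda_i * g_i(x) = 0 for all i): OK

Verdict: the first failing condition is primal_feasibility -> primal.

primal


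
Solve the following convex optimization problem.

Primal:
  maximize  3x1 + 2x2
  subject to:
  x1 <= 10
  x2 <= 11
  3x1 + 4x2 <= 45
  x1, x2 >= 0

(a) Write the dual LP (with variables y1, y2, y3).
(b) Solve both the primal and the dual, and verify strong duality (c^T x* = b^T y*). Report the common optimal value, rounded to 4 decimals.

The standard primal-dual pair for 'max c^T x s.t. A x <= b, x >= 0' is:
  Dual:  min b^T y  s.t.  A^T y >= c,  y >= 0.

So the dual LP is:
  minimize  10y1 + 11y2 + 45y3
  subject to:
    y1 + 3y3 >= 3
    y2 + 4y3 >= 2
    y1, y2, y3 >= 0

Solving the primal: x* = (10, 3.75).
  primal value c^T x* = 37.5.
Solving the dual: y* = (1.5, 0, 0.5).
  dual value b^T y* = 37.5.
Strong duality: c^T x* = b^T y*. Confirmed.

37.5


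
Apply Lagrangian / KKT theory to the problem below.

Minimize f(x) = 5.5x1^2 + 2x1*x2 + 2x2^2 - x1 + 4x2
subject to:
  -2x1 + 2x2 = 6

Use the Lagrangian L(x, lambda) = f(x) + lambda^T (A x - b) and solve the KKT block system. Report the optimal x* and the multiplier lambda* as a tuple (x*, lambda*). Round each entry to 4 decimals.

Form the Lagrangian:
  L(x, lambda) = (1/2) x^T Q x + c^T x + lambda^T (A x - b)
Stationarity (grad_x L = 0): Q x + c + A^T lambda = 0.
Primal feasibility: A x = b.

This gives the KKT block system:
  [ Q   A^T ] [ x     ]   [-c ]
  [ A    0  ] [ lambda ] = [ b ]

Solving the linear system:
  x*      = (-1.1053, 1.8947)
  lambda* = (-4.6842)
  f(x*)   = 18.3947

x* = (-1.1053, 1.8947), lambda* = (-4.6842)


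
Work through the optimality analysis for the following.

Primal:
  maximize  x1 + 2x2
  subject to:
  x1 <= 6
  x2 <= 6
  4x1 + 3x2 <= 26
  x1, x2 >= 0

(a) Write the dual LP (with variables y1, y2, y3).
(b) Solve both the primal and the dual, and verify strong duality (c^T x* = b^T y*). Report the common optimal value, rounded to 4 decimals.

The standard primal-dual pair for 'max c^T x s.t. A x <= b, x >= 0' is:
  Dual:  min b^T y  s.t.  A^T y >= c,  y >= 0.

So the dual LP is:
  minimize  6y1 + 6y2 + 26y3
  subject to:
    y1 + 4y3 >= 1
    y2 + 3y3 >= 2
    y1, y2, y3 >= 0

Solving the primal: x* = (2, 6).
  primal value c^T x* = 14.
Solving the dual: y* = (0, 1.25, 0.25).
  dual value b^T y* = 14.
Strong duality: c^T x* = b^T y*. Confirmed.

14


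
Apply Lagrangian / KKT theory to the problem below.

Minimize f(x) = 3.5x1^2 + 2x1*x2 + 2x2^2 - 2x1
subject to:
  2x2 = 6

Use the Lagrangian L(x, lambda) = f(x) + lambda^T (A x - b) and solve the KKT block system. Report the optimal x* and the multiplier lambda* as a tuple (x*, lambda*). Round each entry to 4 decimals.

Form the Lagrangian:
  L(x, lambda) = (1/2) x^T Q x + c^T x + lambda^T (A x - b)
Stationarity (grad_x L = 0): Q x + c + A^T lambda = 0.
Primal feasibility: A x = b.

This gives the KKT block system:
  [ Q   A^T ] [ x     ]   [-c ]
  [ A    0  ] [ lambda ] = [ b ]

Solving the linear system:
  x*      = (-0.5714, 3)
  lambda* = (-5.4286)
  f(x*)   = 16.8571

x* = (-0.5714, 3), lambda* = (-5.4286)


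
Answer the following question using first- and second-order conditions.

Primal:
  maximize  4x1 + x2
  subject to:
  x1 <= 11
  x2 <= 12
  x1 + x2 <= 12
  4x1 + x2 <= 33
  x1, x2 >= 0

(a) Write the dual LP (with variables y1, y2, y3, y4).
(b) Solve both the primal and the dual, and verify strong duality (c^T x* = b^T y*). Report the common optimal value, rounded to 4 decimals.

The standard primal-dual pair for 'max c^T x s.t. A x <= b, x >= 0' is:
  Dual:  min b^T y  s.t.  A^T y >= c,  y >= 0.

So the dual LP is:
  minimize  11y1 + 12y2 + 12y3 + 33y4
  subject to:
    y1 + y3 + 4y4 >= 4
    y2 + y3 + y4 >= 1
    y1, y2, y3, y4 >= 0

Solving the primal: x* = (7, 5).
  primal value c^T x* = 33.
Solving the dual: y* = (0, 0, 0, 1).
  dual value b^T y* = 33.
Strong duality: c^T x* = b^T y*. Confirmed.

33


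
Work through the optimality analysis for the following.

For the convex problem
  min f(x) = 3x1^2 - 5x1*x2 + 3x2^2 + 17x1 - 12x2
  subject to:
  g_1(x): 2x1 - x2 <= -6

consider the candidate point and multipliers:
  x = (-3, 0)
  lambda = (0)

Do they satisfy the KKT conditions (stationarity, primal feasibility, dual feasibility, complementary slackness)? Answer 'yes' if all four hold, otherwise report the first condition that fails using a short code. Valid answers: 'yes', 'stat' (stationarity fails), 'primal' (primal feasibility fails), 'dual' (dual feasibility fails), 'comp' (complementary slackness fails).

Gradient of f: grad f(x) = Q x + c = (-1, 3)
Constraint values g_i(x) = a_i^T x - b_i:
  g_1((-3, 0)) = 0
Stationarity residual: grad f(x) + sum_i lambda_i a_i = (-1, 3)
  -> stationarity FAILS
Primal feasibility (all g_i <= 0): OK
Dual feasibility (all lambda_i >= 0): OK
Complementary slackness (lambda_i * g_i(x) = 0 for all i): OK

Verdict: the first failing condition is stationarity -> stat.

stat


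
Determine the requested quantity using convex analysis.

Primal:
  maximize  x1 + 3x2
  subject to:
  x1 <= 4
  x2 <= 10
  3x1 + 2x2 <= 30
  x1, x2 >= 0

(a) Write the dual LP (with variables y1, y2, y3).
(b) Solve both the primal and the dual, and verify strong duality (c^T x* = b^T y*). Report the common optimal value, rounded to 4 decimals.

The standard primal-dual pair for 'max c^T x s.t. A x <= b, x >= 0' is:
  Dual:  min b^T y  s.t.  A^T y >= c,  y >= 0.

So the dual LP is:
  minimize  4y1 + 10y2 + 30y3
  subject to:
    y1 + 3y3 >= 1
    y2 + 2y3 >= 3
    y1, y2, y3 >= 0

Solving the primal: x* = (3.3333, 10).
  primal value c^T x* = 33.3333.
Solving the dual: y* = (0, 2.3333, 0.3333).
  dual value b^T y* = 33.3333.
Strong duality: c^T x* = b^T y*. Confirmed.

33.3333


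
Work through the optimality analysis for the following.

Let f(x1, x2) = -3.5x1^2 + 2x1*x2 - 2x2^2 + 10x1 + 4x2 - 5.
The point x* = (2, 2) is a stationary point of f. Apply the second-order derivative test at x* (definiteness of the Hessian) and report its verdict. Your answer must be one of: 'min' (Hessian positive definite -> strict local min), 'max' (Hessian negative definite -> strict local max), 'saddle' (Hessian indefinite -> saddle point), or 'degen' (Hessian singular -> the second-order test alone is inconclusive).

Compute the Hessian H = grad^2 f:
  H = [[-7, 2], [2, -4]]
Verify stationarity: grad f(x*) = H x* + g = (0, 0).
Eigenvalues of H: -8, -3.
Both eigenvalues < 0, so H is negative definite -> x* is a strict local max.

max


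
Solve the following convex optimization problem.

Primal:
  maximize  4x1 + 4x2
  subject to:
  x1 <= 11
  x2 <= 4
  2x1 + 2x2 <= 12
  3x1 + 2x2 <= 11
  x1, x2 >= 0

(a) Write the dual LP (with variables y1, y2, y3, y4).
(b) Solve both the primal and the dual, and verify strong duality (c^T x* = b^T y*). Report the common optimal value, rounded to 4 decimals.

The standard primal-dual pair for 'max c^T x s.t. A x <= b, x >= 0' is:
  Dual:  min b^T y  s.t.  A^T y >= c,  y >= 0.

So the dual LP is:
  minimize  11y1 + 4y2 + 12y3 + 11y4
  subject to:
    y1 + 2y3 + 3y4 >= 4
    y2 + 2y3 + 2y4 >= 4
    y1, y2, y3, y4 >= 0

Solving the primal: x* = (1, 4).
  primal value c^T x* = 20.
Solving the dual: y* = (0, 1.3333, 0, 1.3333).
  dual value b^T y* = 20.
Strong duality: c^T x* = b^T y*. Confirmed.

20


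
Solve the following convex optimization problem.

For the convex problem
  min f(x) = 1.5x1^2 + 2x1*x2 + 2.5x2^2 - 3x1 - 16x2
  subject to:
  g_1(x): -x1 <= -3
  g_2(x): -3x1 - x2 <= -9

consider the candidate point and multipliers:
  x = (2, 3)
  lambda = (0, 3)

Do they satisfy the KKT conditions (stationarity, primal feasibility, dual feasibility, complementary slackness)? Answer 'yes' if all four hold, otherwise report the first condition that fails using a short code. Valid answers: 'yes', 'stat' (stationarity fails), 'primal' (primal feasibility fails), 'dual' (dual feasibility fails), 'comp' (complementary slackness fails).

Gradient of f: grad f(x) = Q x + c = (9, 3)
Constraint values g_i(x) = a_i^T x - b_i:
  g_1((2, 3)) = 1
  g_2((2, 3)) = 0
Stationarity residual: grad f(x) + sum_i lambda_i a_i = (0, 0)
  -> stationarity OK
Primal feasibility (all g_i <= 0): FAILS
Dual feasibility (all lambda_i >= 0): OK
Complementary slackness (lambda_i * g_i(x) = 0 for all i): OK

Verdict: the first failing condition is primal_feasibility -> primal.

primal


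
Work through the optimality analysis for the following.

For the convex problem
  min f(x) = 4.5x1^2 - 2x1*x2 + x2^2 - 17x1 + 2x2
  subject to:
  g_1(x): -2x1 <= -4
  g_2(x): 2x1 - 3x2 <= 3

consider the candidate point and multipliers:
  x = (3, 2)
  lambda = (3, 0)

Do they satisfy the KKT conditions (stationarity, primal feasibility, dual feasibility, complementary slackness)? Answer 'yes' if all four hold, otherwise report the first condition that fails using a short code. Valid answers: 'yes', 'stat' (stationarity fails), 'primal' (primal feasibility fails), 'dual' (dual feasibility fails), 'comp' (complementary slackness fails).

Gradient of f: grad f(x) = Q x + c = (6, 0)
Constraint values g_i(x) = a_i^T x - b_i:
  g_1((3, 2)) = -2
  g_2((3, 2)) = -3
Stationarity residual: grad f(x) + sum_i lambda_i a_i = (0, 0)
  -> stationarity OK
Primal feasibility (all g_i <= 0): OK
Dual feasibility (all lambda_i >= 0): OK
Complementary slackness (lambda_i * g_i(x) = 0 for all i): FAILS

Verdict: the first failing condition is complementary_slackness -> comp.

comp


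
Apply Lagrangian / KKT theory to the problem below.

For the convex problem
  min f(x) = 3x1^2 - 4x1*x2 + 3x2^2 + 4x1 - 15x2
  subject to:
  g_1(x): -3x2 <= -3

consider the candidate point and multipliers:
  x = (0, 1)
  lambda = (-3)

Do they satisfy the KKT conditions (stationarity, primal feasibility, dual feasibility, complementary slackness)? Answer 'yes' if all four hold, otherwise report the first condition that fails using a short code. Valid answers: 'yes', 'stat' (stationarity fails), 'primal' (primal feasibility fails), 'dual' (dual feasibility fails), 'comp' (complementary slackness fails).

Gradient of f: grad f(x) = Q x + c = (0, -9)
Constraint values g_i(x) = a_i^T x - b_i:
  g_1((0, 1)) = 0
Stationarity residual: grad f(x) + sum_i lambda_i a_i = (0, 0)
  -> stationarity OK
Primal feasibility (all g_i <= 0): OK
Dual feasibility (all lambda_i >= 0): FAILS
Complementary slackness (lambda_i * g_i(x) = 0 for all i): OK

Verdict: the first failing condition is dual_feasibility -> dual.

dual


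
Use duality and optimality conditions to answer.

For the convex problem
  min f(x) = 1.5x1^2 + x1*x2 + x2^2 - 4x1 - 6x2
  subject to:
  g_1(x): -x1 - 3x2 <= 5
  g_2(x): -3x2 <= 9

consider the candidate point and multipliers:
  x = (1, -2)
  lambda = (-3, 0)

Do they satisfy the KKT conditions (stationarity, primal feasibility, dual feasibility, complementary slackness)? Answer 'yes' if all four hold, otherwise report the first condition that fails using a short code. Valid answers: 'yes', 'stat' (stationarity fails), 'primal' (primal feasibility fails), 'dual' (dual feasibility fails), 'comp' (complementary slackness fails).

Gradient of f: grad f(x) = Q x + c = (-3, -9)
Constraint values g_i(x) = a_i^T x - b_i:
  g_1((1, -2)) = 0
  g_2((1, -2)) = -3
Stationarity residual: grad f(x) + sum_i lambda_i a_i = (0, 0)
  -> stationarity OK
Primal feasibility (all g_i <= 0): OK
Dual feasibility (all lambda_i >= 0): FAILS
Complementary slackness (lambda_i * g_i(x) = 0 for all i): OK

Verdict: the first failing condition is dual_feasibility -> dual.

dual


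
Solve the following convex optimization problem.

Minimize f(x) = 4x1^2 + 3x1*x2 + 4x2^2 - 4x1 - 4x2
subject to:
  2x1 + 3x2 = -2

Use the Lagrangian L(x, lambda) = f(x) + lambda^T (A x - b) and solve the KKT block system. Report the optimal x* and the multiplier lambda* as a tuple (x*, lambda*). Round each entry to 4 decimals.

Form the Lagrangian:
  L(x, lambda) = (1/2) x^T Q x + c^T x + lambda^T (A x - b)
Stationarity (grad_x L = 0): Q x + c + A^T lambda = 0.
Primal feasibility: A x = b.

This gives the KKT block system:
  [ Q   A^T ] [ x     ]   [-c ]
  [ A    0  ] [ lambda ] = [ b ]

Solving the linear system:
  x*      = (-0.0294, -0.6471)
  lambda* = (3.0882)
  f(x*)   = 4.4412

x* = (-0.0294, -0.6471), lambda* = (3.0882)


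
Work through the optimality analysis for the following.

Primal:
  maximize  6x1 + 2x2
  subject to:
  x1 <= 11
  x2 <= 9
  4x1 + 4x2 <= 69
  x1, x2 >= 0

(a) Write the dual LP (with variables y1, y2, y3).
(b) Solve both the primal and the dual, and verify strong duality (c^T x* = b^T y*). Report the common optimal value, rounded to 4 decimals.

The standard primal-dual pair for 'max c^T x s.t. A x <= b, x >= 0' is:
  Dual:  min b^T y  s.t.  A^T y >= c,  y >= 0.

So the dual LP is:
  minimize  11y1 + 9y2 + 69y3
  subject to:
    y1 + 4y3 >= 6
    y2 + 4y3 >= 2
    y1, y2, y3 >= 0

Solving the primal: x* = (11, 6.25).
  primal value c^T x* = 78.5.
Solving the dual: y* = (4, 0, 0.5).
  dual value b^T y* = 78.5.
Strong duality: c^T x* = b^T y*. Confirmed.

78.5


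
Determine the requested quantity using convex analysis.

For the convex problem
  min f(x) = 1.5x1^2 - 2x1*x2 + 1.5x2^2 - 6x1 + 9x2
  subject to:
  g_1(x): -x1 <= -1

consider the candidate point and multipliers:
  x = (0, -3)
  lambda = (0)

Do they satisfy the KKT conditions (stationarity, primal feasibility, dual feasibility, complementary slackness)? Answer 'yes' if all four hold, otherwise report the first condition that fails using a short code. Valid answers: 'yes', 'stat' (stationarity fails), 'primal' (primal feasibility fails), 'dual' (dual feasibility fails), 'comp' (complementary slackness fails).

Gradient of f: grad f(x) = Q x + c = (0, 0)
Constraint values g_i(x) = a_i^T x - b_i:
  g_1((0, -3)) = 1
Stationarity residual: grad f(x) + sum_i lambda_i a_i = (0, 0)
  -> stationarity OK
Primal feasibility (all g_i <= 0): FAILS
Dual feasibility (all lambda_i >= 0): OK
Complementary slackness (lambda_i * g_i(x) = 0 for all i): OK

Verdict: the first failing condition is primal_feasibility -> primal.

primal


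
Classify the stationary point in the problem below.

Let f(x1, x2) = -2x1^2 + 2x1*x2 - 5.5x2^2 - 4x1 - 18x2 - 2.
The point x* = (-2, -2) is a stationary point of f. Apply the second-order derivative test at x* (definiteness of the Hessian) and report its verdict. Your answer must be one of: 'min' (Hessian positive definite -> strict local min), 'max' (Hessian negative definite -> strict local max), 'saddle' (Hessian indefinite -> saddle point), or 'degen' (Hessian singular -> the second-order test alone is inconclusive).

Compute the Hessian H = grad^2 f:
  H = [[-4, 2], [2, -11]]
Verify stationarity: grad f(x*) = H x* + g = (0, 0).
Eigenvalues of H: -11.5311, -3.4689.
Both eigenvalues < 0, so H is negative definite -> x* is a strict local max.

max


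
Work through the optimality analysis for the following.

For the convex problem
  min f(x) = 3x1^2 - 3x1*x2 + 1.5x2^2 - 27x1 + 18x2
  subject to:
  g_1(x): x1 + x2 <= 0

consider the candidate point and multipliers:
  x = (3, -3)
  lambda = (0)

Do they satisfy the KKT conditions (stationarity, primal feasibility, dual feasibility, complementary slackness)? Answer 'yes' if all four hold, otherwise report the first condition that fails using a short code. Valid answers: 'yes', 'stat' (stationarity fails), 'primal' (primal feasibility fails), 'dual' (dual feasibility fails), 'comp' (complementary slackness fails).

Gradient of f: grad f(x) = Q x + c = (0, 0)
Constraint values g_i(x) = a_i^T x - b_i:
  g_1((3, -3)) = 0
Stationarity residual: grad f(x) + sum_i lambda_i a_i = (0, 0)
  -> stationarity OK
Primal feasibility (all g_i <= 0): OK
Dual feasibility (all lambda_i >= 0): OK
Complementary slackness (lambda_i * g_i(x) = 0 for all i): OK

Verdict: yes, KKT holds.

yes


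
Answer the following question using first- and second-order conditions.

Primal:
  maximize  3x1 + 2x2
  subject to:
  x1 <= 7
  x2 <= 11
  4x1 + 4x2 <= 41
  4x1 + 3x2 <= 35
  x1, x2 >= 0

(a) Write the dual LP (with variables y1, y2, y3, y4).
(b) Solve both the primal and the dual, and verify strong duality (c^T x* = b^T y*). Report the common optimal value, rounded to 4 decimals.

The standard primal-dual pair for 'max c^T x s.t. A x <= b, x >= 0' is:
  Dual:  min b^T y  s.t.  A^T y >= c,  y >= 0.

So the dual LP is:
  minimize  7y1 + 11y2 + 41y3 + 35y4
  subject to:
    y1 + 4y3 + 4y4 >= 3
    y2 + 4y3 + 3y4 >= 2
    y1, y2, y3, y4 >= 0

Solving the primal: x* = (7, 2.3333).
  primal value c^T x* = 25.6667.
Solving the dual: y* = (0.3333, 0, 0, 0.6667).
  dual value b^T y* = 25.6667.
Strong duality: c^T x* = b^T y*. Confirmed.

25.6667


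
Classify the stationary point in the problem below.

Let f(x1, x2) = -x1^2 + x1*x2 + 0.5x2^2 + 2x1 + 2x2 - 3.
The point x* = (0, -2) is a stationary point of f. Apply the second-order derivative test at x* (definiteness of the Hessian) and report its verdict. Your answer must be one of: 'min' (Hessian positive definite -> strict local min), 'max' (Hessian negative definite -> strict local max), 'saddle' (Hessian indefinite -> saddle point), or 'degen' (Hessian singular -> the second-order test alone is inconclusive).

Compute the Hessian H = grad^2 f:
  H = [[-2, 1], [1, 1]]
Verify stationarity: grad f(x*) = H x* + g = (0, 0).
Eigenvalues of H: -2.3028, 1.3028.
Eigenvalues have mixed signs, so H is indefinite -> x* is a saddle point.

saddle


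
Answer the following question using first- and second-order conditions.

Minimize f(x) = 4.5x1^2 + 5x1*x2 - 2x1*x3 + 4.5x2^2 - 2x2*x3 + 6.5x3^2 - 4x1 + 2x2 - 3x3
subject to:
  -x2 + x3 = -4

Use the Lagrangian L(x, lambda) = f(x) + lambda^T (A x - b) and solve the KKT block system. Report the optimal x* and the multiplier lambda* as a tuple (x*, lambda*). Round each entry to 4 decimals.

Form the Lagrangian:
  L(x, lambda) = (1/2) x^T Q x + c^T x + lambda^T (A x - b)
Stationarity (grad_x L = 0): Q x + c + A^T lambda = 0.
Primal feasibility: A x = b.

This gives the KKT block system:
  [ Q   A^T ] [ x     ]   [-c ]
  [ A    0  ] [ lambda ] = [ b ]

Solving the linear system:
  x*      = (-1.3529, 2.7255, -1.2745)
  lambda* = (22.3137)
  f(x*)   = 51.9706

x* = (-1.3529, 2.7255, -1.2745), lambda* = (22.3137)


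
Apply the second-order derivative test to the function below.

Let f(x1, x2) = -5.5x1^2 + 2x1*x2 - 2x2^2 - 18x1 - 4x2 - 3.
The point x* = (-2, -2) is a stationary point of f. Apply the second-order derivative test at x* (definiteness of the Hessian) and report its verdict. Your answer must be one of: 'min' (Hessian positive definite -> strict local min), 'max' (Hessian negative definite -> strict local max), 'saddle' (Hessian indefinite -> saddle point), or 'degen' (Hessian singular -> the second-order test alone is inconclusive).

Compute the Hessian H = grad^2 f:
  H = [[-11, 2], [2, -4]]
Verify stationarity: grad f(x*) = H x* + g = (0, 0).
Eigenvalues of H: -11.5311, -3.4689.
Both eigenvalues < 0, so H is negative definite -> x* is a strict local max.

max


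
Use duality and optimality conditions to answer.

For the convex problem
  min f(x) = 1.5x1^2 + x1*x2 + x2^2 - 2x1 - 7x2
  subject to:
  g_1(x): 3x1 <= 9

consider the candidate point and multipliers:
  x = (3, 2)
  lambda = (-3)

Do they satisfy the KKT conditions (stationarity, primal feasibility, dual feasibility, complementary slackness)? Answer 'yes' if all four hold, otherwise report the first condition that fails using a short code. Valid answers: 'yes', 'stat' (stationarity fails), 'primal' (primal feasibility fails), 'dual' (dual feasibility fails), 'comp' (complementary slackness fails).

Gradient of f: grad f(x) = Q x + c = (9, 0)
Constraint values g_i(x) = a_i^T x - b_i:
  g_1((3, 2)) = 0
Stationarity residual: grad f(x) + sum_i lambda_i a_i = (0, 0)
  -> stationarity OK
Primal feasibility (all g_i <= 0): OK
Dual feasibility (all lambda_i >= 0): FAILS
Complementary slackness (lambda_i * g_i(x) = 0 for all i): OK

Verdict: the first failing condition is dual_feasibility -> dual.

dual


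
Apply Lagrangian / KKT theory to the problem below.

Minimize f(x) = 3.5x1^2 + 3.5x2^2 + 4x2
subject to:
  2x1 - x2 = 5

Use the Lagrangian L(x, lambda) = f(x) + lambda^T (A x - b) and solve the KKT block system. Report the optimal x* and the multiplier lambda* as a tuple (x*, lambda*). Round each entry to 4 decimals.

Form the Lagrangian:
  L(x, lambda) = (1/2) x^T Q x + c^T x + lambda^T (A x - b)
Stationarity (grad_x L = 0): Q x + c + A^T lambda = 0.
Primal feasibility: A x = b.

This gives the KKT block system:
  [ Q   A^T ] [ x     ]   [-c ]
  [ A    0  ] [ lambda ] = [ b ]

Solving the linear system:
  x*      = (1.7714, -1.4571)
  lambda* = (-6.2)
  f(x*)   = 12.5857

x* = (1.7714, -1.4571), lambda* = (-6.2)
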